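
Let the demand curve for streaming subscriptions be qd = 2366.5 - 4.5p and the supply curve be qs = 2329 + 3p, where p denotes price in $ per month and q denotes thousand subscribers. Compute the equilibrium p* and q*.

p* = 5, q* = 2344

The market clears where 2366.5 - 4.5p = 2329 + 3p. Rearranging, 7.5p = 37.5, hence p* = 5.
Then q* = 2366.5 - 4.5(5) = 2344.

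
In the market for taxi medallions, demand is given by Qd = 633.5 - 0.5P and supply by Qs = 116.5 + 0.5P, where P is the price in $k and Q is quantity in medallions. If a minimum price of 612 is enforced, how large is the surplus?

Surplus = 95

Evaluating both curves at the floor price 612 gives Qd = 327.5, Qs = 422.5.
Surplus = Qs - Qd = 422.5 - 327.5 = 95.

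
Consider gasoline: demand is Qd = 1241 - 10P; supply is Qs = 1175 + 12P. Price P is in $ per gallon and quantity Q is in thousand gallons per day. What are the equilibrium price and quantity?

P* = 3, Q* = 1211

Equating demand and supply, 1241 - 10P = 1175 + 12P gives 22P = 66, so P* = 3.
From the demand curve, Q* = 1241 - 10(3) = 1211.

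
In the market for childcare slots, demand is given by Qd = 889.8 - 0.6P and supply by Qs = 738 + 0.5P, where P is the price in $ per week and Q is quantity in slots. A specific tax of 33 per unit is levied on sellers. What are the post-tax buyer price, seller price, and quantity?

Sellers keep P_s = P_b - 33 per unit, so supply in terms of the buyer price is Qs = 721.5 + 0.5P_b.
Equate demand and the shifted supply: 889.8 - 0.6P_b = 721.5 + 0.5P_b, giving 1.1P_b = 168.3, so P_b = 153.
So P_s = 120 and the quantity traded is Q = 889.8 - 0.6(153) = 798.

P_b = 153, P_s = 120, Q = 798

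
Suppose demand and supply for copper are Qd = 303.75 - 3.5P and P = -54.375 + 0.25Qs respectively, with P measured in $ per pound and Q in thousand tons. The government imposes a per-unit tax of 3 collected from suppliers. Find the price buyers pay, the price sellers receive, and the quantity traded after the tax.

P_b = 13.1, P_s = 10.1, Q = 257.9

Inverting to quantity form: Qs = 217.5 + 4P.
With a tax of 3 on suppliers, they supply based on the net price P_s = P_b - 3, so Qs = 205.5 + 4P_b.
Equate demand and the shifted supply: 303.75 - 3.5P_b = 205.5 + 4P_b, giving 7.5P_b = 98.25, so P_b = 13.1.
Then P_s = 13.1 - 3 = 10.1 and Q = 303.75 - 3.5(13.1) = 257.9.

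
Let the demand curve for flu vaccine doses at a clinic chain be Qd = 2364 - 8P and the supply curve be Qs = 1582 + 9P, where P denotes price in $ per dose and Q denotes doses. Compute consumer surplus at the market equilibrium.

Set Qd = Qs: 2364 - 8P = 1582 + 9P, so 782 = 17P and P* = 46.
Plugging P* into demand: Q* = 2364 - 8(46) = 1996.
Demand choke price (Qd = 0): P = 2364/8 = 295.5. Consumer surplus = ½ × (295.5 - 46) × 1996 = 249001.

Consumer surplus = 249001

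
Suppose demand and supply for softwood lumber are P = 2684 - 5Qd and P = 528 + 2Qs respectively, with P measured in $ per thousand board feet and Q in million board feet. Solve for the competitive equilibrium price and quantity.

Solving each curve for Q: Qd = 536.8 - 0.2P and Qs = -264 + 0.5P.
The market clears where 536.8 - 0.2P = -264 + 0.5P. Rearranging, 0.7P = 800.8, hence P* = 1144.
Substitute back: Q* = 536.8 - 0.2(1144) = 308.

P* = 1144, Q* = 308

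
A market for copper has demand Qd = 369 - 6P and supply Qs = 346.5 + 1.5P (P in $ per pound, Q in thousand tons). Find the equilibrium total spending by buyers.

Equating demand and supply, 369 - 6P = 346.5 + 1.5P gives 7.5P = 22.5, so P* = 3.
From the demand curve, Q* = 369 - 6(3) = 351.
Total spending by buyers = P* × Q* = 3 × 351 = 1053.

Total spending by buyers = 1053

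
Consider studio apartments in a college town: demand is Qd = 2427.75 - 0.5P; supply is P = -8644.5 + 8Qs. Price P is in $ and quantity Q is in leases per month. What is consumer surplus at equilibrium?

Consumer surplus = 1822500

Rewriting in direct form: Qs = 1080.5625 + 0.125P.
At equilibrium Qd = Qs, so 2427.75 - 0.5P = 1080.5625 + 0.125P; collecting terms, 1347.1875 = 0.625P and P* = 2155.5.
From the demand curve, Q* = 2427.75 - 0.5(2155.5) = 1350.
Demand choke price (Qd = 0): P = 2427.75/0.5 = 4855.5. Consumer surplus = ½ × (4855.5 - 2155.5) × 1350 = 1822500.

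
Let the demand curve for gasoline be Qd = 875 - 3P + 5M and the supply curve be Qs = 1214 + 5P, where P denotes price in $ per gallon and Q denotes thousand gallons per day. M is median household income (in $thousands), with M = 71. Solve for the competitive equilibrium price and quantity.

With M = 71, demand is Qd = 1230 - 3P.
Set Qd = Qs: 1230 - 3P = 1214 + 5P, so 16 = 8P and P* = 2.
Substitute back: Q* = 1230 - 3(2) = 1224.

P* = 2, Q* = 1224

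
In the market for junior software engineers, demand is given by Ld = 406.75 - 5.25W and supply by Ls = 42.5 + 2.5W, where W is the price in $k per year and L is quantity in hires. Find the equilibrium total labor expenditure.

Total labor expenditure = 7520

The market clears where 406.75 - 5.25W = 42.5 + 2.5W. Rearranging, 7.75W = 364.25, hence W* = 47.
Plugging W* into demand: L* = 406.75 - 5.25(47) = 160.
Total labor expenditure = W* × L* = 47 × 160 = 7520.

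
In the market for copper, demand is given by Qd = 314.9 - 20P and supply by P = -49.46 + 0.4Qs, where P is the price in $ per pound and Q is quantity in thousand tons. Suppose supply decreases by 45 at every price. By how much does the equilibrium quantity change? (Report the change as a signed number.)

In direct form, Qs = 123.65 + 2.5P.
Equating demand and supply, 314.9 - 20P = 123.65 + 2.5P gives 22.5P = 191.25, so P* = 8.5.
Substitute back: Q* = 314.9 - 20(8.5) = 144.9.
After the shift, supply is Qs = 78.65 + 2.5P.
The new intersection has 236.25 = 22.5P, i.e. P = 10.5, Q = 104.9.
ΔQ = 104.9 - 144.9 = -40.

ΔQ = -40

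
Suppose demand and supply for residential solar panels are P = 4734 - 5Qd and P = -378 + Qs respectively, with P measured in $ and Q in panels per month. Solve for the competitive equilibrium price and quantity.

P* = 474, Q* = 852

Solving each curve for Q: Qd = 946.8 - 0.2P and Qs = 378 + P.
Set Qd = Qs: 946.8 - 0.2P = 378 + P, so 568.8 = 1.2P and P* = 474.
Then Q* = 946.8 - 0.2(474) = 852.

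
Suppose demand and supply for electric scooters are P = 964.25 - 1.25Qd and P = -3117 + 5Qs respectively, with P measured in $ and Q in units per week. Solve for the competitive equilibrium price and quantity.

Inverting to quantity form: Qd = 771.4 - 0.8P and Qs = 623.4 + 0.2P.
Set Qd = Qs: 771.4 - 0.8P = 623.4 + 0.2P, so 148 = P and P* = 148.
Plugging P* into demand: Q* = 771.4 - 0.8(148) = 653.

P* = 148, Q* = 653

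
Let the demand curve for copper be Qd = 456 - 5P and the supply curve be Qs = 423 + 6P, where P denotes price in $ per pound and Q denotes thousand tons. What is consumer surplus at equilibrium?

At equilibrium Qd = Qs, so 456 - 5P = 423 + 6P; collecting terms, 33 = 11P and P* = 3.
Substitute back: Q* = 456 - 5(3) = 441.
Demand choke price (Qd = 0): P = 456/5 = 91.2. Consumer surplus = ½ × (91.2 - 3) × 441 = 19448.1.

Consumer surplus = 19448.1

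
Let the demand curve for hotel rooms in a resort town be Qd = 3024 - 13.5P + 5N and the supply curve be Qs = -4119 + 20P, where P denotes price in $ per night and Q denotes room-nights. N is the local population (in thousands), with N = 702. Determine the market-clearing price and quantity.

With N = 702, demand is Qd = 6534 - 13.5P.
Equating demand and supply, 6534 - 13.5P = -4119 + 20P gives 33.5P = 10653, so P* = 318.
Then Q* = 6534 - 13.5(318) = 2241.

P* = 318, Q* = 2241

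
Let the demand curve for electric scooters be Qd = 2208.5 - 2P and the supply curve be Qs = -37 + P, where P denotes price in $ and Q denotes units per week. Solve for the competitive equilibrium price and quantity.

The market clears where 2208.5 - 2P = -37 + P. Rearranging, 3P = 2245.5, hence P* = 748.5.
Substitute back: Q* = 2208.5 - 2(748.5) = 711.5.

P* = 748.5, Q* = 711.5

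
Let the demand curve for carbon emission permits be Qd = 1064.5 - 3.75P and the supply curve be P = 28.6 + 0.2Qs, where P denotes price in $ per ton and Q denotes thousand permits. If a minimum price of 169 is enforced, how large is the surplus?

In direct form, Qs = -143 + 5P.
At P = 169: Qd = 430.75 and Qs = 702.
Surplus = Qs - Qd = 702 - 430.75 = 271.25.

Surplus = 271.25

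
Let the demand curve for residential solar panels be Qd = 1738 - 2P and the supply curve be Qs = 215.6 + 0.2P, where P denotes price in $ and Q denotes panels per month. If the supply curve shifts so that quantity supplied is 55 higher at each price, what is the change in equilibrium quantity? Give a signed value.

The market clears where 1738 - 2P = 215.6 + 0.2P. Rearranging, 2.2P = 1522.4, hence P* = 692.
Substitute back: Q* = 1738 - 2(692) = 354.
After the shift, supply is Qs = 270.6 + 0.2P.
Re-solving, 2.2P = 1467.4 gives P = 667 and Q = 404.
ΔQ = 404 - 354 = 50.

ΔQ = 50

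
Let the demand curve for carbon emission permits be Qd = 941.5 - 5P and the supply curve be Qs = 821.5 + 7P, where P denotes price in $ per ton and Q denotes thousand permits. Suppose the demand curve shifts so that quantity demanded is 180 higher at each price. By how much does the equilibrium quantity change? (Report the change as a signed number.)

The market clears where 941.5 - 5P = 821.5 + 7P. Rearranging, 12P = 120, hence P* = 10.
Substitute back: Q* = 941.5 - 5(10) = 891.5.
After the shift, demand is Qd = 1121.5 - 5P.
New equilibrium: 300 = 12P, so P = 25 and Q = 996.5.
ΔQ = 996.5 - 891.5 = 105.

ΔQ = 105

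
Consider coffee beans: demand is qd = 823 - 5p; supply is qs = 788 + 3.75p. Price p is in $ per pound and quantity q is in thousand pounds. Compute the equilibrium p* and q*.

At equilibrium qd = qs, so 823 - 5p = 788 + 3.75p; collecting terms, 35 = 8.75p and p* = 4.
Substitute back: q* = 823 - 5(4) = 803.

p* = 4, q* = 803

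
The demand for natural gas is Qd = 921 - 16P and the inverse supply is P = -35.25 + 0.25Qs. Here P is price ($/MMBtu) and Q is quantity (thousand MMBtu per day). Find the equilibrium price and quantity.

Rewriting in direct form: Qs = 141 + 4P.
Set Qd = Qs: 921 - 16P = 141 + 4P, so 780 = 20P and P* = 39.
Plugging P* into demand: Q* = 921 - 16(39) = 297.

P* = 39, Q* = 297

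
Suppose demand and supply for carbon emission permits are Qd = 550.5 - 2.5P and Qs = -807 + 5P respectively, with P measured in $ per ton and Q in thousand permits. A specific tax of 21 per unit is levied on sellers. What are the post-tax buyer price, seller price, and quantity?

P_b = 195, P_s = 174, Q = 63

Sellers keep P_s = P_b - 21 per unit, so supply in terms of the buyer price is Qs = -912 + 5P_b.
Set Qd = Qs: 550.5 - 2.5P_b = -912 + 5P_b, so 1462.5 = 7.5P_b and P_b = 195.
Then P_s = 195 - 21 = 174 and Q = 550.5 - 2.5(195) = 63.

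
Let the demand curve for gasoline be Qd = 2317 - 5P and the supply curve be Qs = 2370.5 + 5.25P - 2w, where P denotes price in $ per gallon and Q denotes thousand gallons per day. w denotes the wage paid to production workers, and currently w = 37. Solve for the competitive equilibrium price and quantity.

P* = 2, Q* = 2307

With w = 37, supply is Qs = 2296.5 + 5.25P.
Set Qd = Qs: 2317 - 5P = 2296.5 + 5.25P, so 20.5 = 10.25P and P* = 2.
From the demand curve, Q* = 2317 - 5(2) = 2307.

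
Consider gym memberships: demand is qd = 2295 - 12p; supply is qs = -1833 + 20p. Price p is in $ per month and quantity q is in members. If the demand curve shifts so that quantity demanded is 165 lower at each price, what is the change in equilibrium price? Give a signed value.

At equilibrium qd = qs, so 2295 - 12p = -1833 + 20p; collecting terms, 4128 = 32p and p* = 129.
Plugging p* into demand: q* = 2295 - 12(129) = 747.
After the shift, demand is qd = 2130 - 12p.
The new intersection has 3963 = 32p, i.e. p = 123.84375, q = 643.875.
Δp = 123.84375 - 129 = -5.15625.

Δp = -5.15625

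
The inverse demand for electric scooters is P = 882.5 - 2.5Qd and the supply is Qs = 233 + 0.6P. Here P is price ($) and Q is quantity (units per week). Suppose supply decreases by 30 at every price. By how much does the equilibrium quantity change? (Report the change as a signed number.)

Inverting to quantity form: Qd = 353 - 0.4P.
Set Qd = Qs: 353 - 0.4P = 233 + 0.6P, so 120 = P and P* = 120.
Substitute back: Q* = 353 - 0.4(120) = 305.
After the shift, supply is Qs = 203 + 0.6P.
The new intersection has 150 = P, i.e. P = 150, Q = 293.
ΔQ = 293 - 305 = -12.

ΔQ = -12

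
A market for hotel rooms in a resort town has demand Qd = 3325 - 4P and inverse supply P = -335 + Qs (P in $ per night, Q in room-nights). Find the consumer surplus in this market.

Solving each curve for Q: Qs = 335 + P.
The market clears where 3325 - 4P = 335 + P. Rearranging, 5P = 2990, hence P* = 598.
From the demand curve, Q* = 3325 - 4(598) = 933.
Demand choke price (Qd = 0): P = 3325/4 = 831.25. Consumer surplus = ½ × (831.25 - 598) × 933 = 108811.125.

Consumer surplus = 108811.125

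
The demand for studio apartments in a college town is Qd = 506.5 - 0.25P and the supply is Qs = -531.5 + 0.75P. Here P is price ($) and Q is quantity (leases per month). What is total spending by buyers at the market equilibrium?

Set Qd = Qs: 506.5 - 0.25P = -531.5 + 0.75P, so 1038 = P and P* = 1038.
Substitute back: Q* = 506.5 - 0.25(1038) = 247.
Total spending by buyers = P* × Q* = 1038 × 247 = 256386.

Total spending by buyers = 256386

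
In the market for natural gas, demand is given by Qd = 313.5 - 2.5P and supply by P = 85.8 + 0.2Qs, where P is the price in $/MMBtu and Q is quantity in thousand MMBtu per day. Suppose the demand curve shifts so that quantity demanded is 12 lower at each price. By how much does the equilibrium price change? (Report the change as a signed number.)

ΔP = -1.6

Solving each curve for Q: Qs = -429 + 5P.
Set Qd = Qs: 313.5 - 2.5P = -429 + 5P, so 742.5 = 7.5P and P* = 99.
Plugging P* into demand: Q* = 313.5 - 2.5(99) = 66.
After the shift, demand is Qd = 301.5 - 2.5P.
New equilibrium: 730.5 = 7.5P, so P = 97.4 and Q = 58.
ΔP = 97.4 - 99 = -1.6.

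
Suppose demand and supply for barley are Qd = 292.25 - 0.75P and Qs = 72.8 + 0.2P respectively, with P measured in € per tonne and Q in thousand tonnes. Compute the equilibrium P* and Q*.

P* = 231, Q* = 119

Equating demand and supply, 292.25 - 0.75P = 72.8 + 0.2P gives 0.95P = 219.45, so P* = 231.
Then Q* = 292.25 - 0.75(231) = 119.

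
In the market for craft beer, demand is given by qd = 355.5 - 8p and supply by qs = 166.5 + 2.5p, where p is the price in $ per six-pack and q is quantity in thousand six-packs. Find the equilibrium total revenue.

Total revenue = 3807

Set qd = qs: 355.5 - 8p = 166.5 + 2.5p, so 189 = 10.5p and p* = 18.
Plugging p* into demand: q* = 355.5 - 8(18) = 211.5.
Total revenue = p* × q* = 18 × 211.5 = 3807.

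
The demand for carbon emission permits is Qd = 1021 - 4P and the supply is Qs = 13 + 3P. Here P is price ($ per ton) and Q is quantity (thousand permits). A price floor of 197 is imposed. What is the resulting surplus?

Surplus = 371

With P fixed at 197, quantity demanded is 233 and quantity supplied is 604.
Surplus = Qs - Qd = 604 - 233 = 371.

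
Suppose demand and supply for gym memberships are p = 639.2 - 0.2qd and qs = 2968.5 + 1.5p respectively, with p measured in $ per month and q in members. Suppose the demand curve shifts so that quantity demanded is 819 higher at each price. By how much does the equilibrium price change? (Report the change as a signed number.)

Rewriting in direct form: qd = 3196 - 5p.
The market clears where 3196 - 5p = 2968.5 + 1.5p. Rearranging, 6.5p = 227.5, hence p* = 35.
Then q* = 3196 - 5(35) = 3021.
After the shift, demand is qd = 4015 - 5p.
Re-solving, 6.5p = 1046.5 gives p = 161 and q = 3210.
Δp = 161 - 35 = 126.

Δp = 126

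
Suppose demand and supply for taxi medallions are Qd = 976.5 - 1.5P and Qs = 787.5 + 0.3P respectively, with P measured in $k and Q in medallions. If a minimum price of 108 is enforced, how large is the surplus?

Surplus = 5.4

Evaluating both curves at the floor price 108 gives Qd = 814.5, Qs = 819.9.
Surplus = Qs - Qd = 819.9 - 814.5 = 5.4.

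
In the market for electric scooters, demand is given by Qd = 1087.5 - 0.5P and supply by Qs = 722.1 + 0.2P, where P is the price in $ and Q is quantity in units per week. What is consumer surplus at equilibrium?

Consumer surplus = 683102.25

At equilibrium Qd = Qs, so 1087.5 - 0.5P = 722.1 + 0.2P; collecting terms, 365.4 = 0.7P and P* = 522.
Then Q* = 1087.5 - 0.5(522) = 826.5.
Demand choke price (Qd = 0): P = 1087.5/0.5 = 2175. Consumer surplus = ½ × (2175 - 522) × 826.5 = 683102.25.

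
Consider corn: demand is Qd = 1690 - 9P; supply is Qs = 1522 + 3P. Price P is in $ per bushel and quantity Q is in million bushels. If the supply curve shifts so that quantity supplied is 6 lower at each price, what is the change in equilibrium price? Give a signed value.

ΔP = 0.5

Equating demand and supply, 1690 - 9P = 1522 + 3P gives 12P = 168, so P* = 14.
Plugging P* into demand: Q* = 1690 - 9(14) = 1564.
After the shift, supply is Qs = 1516 + 3P.
New equilibrium: 174 = 12P, so P = 14.5 and Q = 1559.5.
ΔP = 14.5 - 14 = 0.5.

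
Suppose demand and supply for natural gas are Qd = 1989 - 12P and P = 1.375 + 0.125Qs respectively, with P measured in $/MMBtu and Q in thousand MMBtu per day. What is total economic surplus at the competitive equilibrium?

In direct form, Qs = -11 + 8P.
The market clears where 1989 - 12P = -11 + 8P. Rearranging, 20P = 2000, hence P* = 100.
Plugging P* into demand: Q* = 1989 - 12(100) = 789.
Demand choke price = 165.75; supply choke price = 1.375. CS = ½(165.75 - 100)(789) = 25938.375; PS = ½(100 - 1.375)(789) = 38907.5625. Total surplus = 64845.9375.

Total surplus = 64845.9375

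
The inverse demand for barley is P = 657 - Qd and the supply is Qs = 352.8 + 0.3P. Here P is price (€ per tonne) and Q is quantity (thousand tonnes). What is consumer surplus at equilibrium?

In direct form, Qd = 657 - P.
Equating demand and supply, 657 - P = 352.8 + 0.3P gives 1.3P = 304.2, so P* = 234.
From the demand curve, Q* = 657 - 234 = 423.
Demand choke price (Qd = 0): P = 657. Consumer surplus = ½ × (657 - 234) × 423 = 89464.5.

Consumer surplus = 89464.5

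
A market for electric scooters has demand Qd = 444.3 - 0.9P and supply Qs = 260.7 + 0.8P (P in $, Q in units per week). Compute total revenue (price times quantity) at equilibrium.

The market clears where 444.3 - 0.9P = 260.7 + 0.8P. Rearranging, 1.7P = 183.6, hence P* = 108.
Plugging P* into demand: Q* = 444.3 - 0.9(108) = 347.1.
Total revenue = P* × Q* = 108 × 347.1 = 37486.8.

Total revenue = 37486.8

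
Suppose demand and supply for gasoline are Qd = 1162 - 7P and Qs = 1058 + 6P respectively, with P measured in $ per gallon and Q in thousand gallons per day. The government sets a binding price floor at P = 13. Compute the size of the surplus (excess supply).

Evaluating both curves at the floor price 13 gives Qd = 1071, Qs = 1136.
Surplus = Qs - Qd = 1136 - 1071 = 65.

Surplus = 65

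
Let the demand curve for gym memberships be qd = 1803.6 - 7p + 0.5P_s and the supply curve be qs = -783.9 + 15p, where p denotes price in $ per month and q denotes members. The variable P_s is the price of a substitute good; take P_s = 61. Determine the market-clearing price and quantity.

p* = 119, q* = 1001.1

With P_s = 61, demand is qd = 1834.1 - 7p.
The market clears where 1834.1 - 7p = -783.9 + 15p. Rearranging, 22p = 2618, hence p* = 119.
From the demand curve, q* = 1834.1 - 7(119) = 1001.1.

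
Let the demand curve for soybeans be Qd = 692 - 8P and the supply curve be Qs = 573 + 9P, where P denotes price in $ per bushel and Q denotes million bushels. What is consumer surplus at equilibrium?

Consumer surplus = 25281

The market clears where 692 - 8P = 573 + 9P. Rearranging, 17P = 119, hence P* = 7.
From the demand curve, Q* = 692 - 8(7) = 636.
Demand choke price (Qd = 0): P = 692/8 = 86.5. Consumer surplus = ½ × (86.5 - 7) × 636 = 25281.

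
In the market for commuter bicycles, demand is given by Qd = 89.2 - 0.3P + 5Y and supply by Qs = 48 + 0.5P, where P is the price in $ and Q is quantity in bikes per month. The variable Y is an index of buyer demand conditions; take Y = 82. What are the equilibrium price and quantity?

With Y = 82, demand is Qd = 499.2 - 0.3P.
At equilibrium Qd = Qs, so 499.2 - 0.3P = 48 + 0.5P; collecting terms, 451.2 = 0.8P and P* = 564.
Then Q* = 499.2 - 0.3(564) = 330.

P* = 564, Q* = 330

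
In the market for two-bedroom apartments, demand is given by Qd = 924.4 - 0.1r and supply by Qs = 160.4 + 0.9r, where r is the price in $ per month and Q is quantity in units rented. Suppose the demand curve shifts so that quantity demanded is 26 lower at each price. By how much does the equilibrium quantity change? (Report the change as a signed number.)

ΔQ = -23.4

Equating demand and supply, 924.4 - 0.1r = 160.4 + 0.9r gives r = 764, so r* = 764.
From the demand curve, Q* = 924.4 - 0.1(764) = 848.
After the shift, demand is Qd = 898.4 - 0.1r.
New equilibrium: 738 = r, so r = 738 and Q = 824.6.
ΔQ = 824.6 - 848 = -23.4.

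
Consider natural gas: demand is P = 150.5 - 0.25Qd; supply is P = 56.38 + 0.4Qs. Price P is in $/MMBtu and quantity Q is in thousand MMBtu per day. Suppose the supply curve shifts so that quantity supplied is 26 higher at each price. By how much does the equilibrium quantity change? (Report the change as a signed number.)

ΔQ = 16

Inverting to quantity form: Qd = 602 - 4P and Qs = -140.95 + 2.5P.
Equating demand and supply, 602 - 4P = -140.95 + 2.5P gives 6.5P = 742.95, so P* = 114.3.
Substitute back: Q* = 602 - 4(114.3) = 144.8.
After the shift, supply is Qs = -114.95 + 2.5P.
Re-solving, 6.5P = 716.95 gives P = 110.3 and Q = 160.8.
ΔQ = 160.8 - 144.8 = 16.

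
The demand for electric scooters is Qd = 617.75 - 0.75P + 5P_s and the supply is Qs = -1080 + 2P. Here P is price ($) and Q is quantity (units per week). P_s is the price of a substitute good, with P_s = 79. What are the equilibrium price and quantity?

P* = 761, Q* = 442

With P_s = 79, demand is Qd = 1012.75 - 0.75P.
Set Qd = Qs: 1012.75 - 0.75P = -1080 + 2P, so 2092.75 = 2.75P and P* = 761.
Substitute back: Q* = 1012.75 - 0.75(761) = 442.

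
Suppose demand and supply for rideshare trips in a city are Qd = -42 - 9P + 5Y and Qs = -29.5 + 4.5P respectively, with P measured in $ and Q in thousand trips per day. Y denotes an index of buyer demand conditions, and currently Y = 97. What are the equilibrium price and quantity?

P* = 35, Q* = 128

With Y = 97, demand is Qd = 443 - 9P.
Set Qd = Qs: 443 - 9P = -29.5 + 4.5P, so 472.5 = 13.5P and P* = 35.
Plugging P* into demand: Q* = 443 - 9(35) = 128.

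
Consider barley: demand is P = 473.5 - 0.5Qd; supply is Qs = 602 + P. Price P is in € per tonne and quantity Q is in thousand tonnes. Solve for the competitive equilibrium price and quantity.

In direct form, Qd = 947 - 2P.
Set Qd = Qs: 947 - 2P = 602 + P, so 345 = 3P and P* = 115.
Plugging P* into demand: Q* = 947 - 2(115) = 717.

P* = 115, Q* = 717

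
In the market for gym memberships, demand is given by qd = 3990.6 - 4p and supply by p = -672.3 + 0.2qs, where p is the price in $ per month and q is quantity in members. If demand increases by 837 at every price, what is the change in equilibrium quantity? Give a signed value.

In direct form, qs = 3361.5 + 5p.
At equilibrium qd = qs, so 3990.6 - 4p = 3361.5 + 5p; collecting terms, 629.1 = 9p and p* = 69.9.
From the demand curve, q* = 3990.6 - 4(69.9) = 3711.
After the shift, demand is qd = 4827.6 - 4p.
New equilibrium: 1466.1 = 9p, so p = 162.9 and q = 4176.
Δq = 4176 - 3711 = 465.

Δq = 465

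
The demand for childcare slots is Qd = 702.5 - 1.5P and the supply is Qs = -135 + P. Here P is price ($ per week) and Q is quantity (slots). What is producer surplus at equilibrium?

Producer surplus = 20000

The market clears where 702.5 - 1.5P = -135 + P. Rearranging, 2.5P = 837.5, hence P* = 335.
Then Q* = 702.5 - 1.5(335) = 200.
Supply choke price (Qs = 0): P = 135. Producer surplus = ½ × (335 - 135) × 200 = 20000.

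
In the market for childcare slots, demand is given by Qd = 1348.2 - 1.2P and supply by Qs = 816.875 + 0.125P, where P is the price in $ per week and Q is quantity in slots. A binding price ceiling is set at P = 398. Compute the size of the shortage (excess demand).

Evaluating both curves at the ceiling price 398 gives Qd = 870.6, Qs = 866.625.
Shortage = Qd - Qs = 870.6 - 866.625 = 3.975.

Shortage = 3.975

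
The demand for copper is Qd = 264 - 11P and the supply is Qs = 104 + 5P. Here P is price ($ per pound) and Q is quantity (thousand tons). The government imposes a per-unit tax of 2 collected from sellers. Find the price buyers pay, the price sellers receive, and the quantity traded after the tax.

P_b = 10.625, P_s = 8.625, Q = 147.125

Sellers keep P_s = P_b - 2 per unit, so supply in terms of the buyer price is Qs = 94 + 5P_b.
Set Qd = Qs: 264 - 11P_b = 94 + 5P_b, so 170 = 16P_b and P_b = 10.625.
Then P_s = 10.625 - 2 = 8.625 and Q = 264 - 11(10.625) = 147.125.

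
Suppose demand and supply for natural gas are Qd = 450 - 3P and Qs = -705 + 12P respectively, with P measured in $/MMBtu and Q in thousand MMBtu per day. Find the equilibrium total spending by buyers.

At equilibrium Qd = Qs, so 450 - 3P = -705 + 12P; collecting terms, 1155 = 15P and P* = 77.
Plugging P* into demand: Q* = 450 - 3(77) = 219.
Total spending by buyers = P* × Q* = 77 × 219 = 16863.

Total spending by buyers = 16863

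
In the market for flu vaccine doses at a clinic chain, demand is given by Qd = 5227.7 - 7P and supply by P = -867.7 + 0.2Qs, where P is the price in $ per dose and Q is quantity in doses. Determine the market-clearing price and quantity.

In direct form, Qs = 4338.5 + 5P.
Set Qd = Qs: 5227.7 - 7P = 4338.5 + 5P, so 889.2 = 12P and P* = 74.1.
From the demand curve, Q* = 5227.7 - 7(74.1) = 4709.

P* = 74.1, Q* = 4709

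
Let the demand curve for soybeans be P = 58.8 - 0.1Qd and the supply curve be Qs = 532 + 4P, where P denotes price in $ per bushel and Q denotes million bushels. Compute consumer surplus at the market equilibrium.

Consumer surplus = 15015.2

Inverting to quantity form: Qd = 588 - 10P.
Set Qd = Qs: 588 - 10P = 532 + 4P, so 56 = 14P and P* = 4.
Then Q* = 588 - 10(4) = 548.
Demand choke price (Qd = 0): P = 588/10 = 58.8. Consumer surplus = ½ × (58.8 - 4) × 548 = 15015.2.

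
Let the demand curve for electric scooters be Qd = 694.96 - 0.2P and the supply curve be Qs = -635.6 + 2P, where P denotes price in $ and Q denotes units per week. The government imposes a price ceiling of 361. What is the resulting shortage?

Shortage = 536.36

Evaluating both curves at the ceiling price 361 gives Qd = 622.76, Qs = 86.4.
Shortage = Qd - Qs = 622.76 - 86.4 = 536.36.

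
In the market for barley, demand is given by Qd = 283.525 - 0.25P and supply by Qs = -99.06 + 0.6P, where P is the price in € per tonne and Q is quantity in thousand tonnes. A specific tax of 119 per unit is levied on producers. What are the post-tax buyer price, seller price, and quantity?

P_b = 534.1, P_s = 415.1, Q = 150

Producers keep P_s = P_b - 119 per unit, so supply in terms of the buyer price is Qs = -170.46 + 0.6P_b.
Set Qd = Qs: 283.525 - 0.25P_b = -170.46 + 0.6P_b, so 453.985 = 0.85P_b and P_b = 534.1.
So P_s = 415.1 and the quantity traded is Q = 283.525 - 0.25(534.1) = 150.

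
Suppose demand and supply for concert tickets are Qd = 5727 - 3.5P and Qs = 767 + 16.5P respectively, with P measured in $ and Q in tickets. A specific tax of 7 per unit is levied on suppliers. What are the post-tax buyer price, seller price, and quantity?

The tax drives a wedge P_b - P_s = 7. Substituting P_s = P_b - 7 into supply: Qs = 651.5 + 16.5P_b.
Equate demand and the shifted supply: 5727 - 3.5P_b = 651.5 + 16.5P_b, giving 20P_b = 5075.5, so P_b = 253.775.
So P_s = 246.775 and the quantity traded is Q = 5727 - 3.5(253.775) = 4838.7875.

P_b = 253.775, P_s = 246.775, Q = 4838.7875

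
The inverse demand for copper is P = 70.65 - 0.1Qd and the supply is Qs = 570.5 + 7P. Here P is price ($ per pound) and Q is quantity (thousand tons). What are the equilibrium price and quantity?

P* = 8, Q* = 626.5

Solving each curve for Q: Qd = 706.5 - 10P.
Equating demand and supply, 706.5 - 10P = 570.5 + 7P gives 17P = 136, so P* = 8.
Substitute back: Q* = 706.5 - 10(8) = 626.5.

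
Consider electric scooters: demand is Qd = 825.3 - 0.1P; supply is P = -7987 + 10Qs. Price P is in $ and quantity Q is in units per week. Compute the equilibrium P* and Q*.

P* = 133, Q* = 812

In direct form, Qs = 798.7 + 0.1P.
The market clears where 825.3 - 0.1P = 798.7 + 0.1P. Rearranging, 0.2P = 26.6, hence P* = 133.
Plugging P* into demand: Q* = 825.3 - 0.1(133) = 812.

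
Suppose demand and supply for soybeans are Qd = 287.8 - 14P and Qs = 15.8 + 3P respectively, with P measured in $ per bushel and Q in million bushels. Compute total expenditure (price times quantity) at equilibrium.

Total expenditure = 1020.8

Set Qd = Qs: 287.8 - 14P = 15.8 + 3P, so 272 = 17P and P* = 16.
Substitute back: Q* = 287.8 - 14(16) = 63.8.
Total expenditure = P* × Q* = 16 × 63.8 = 1020.8.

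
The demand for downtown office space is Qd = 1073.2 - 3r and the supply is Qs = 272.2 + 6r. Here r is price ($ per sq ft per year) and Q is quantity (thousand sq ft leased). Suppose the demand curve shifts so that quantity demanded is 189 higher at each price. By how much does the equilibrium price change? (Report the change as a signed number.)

The market clears where 1073.2 - 3r = 272.2 + 6r. Rearranging, 9r = 801, hence r* = 89.
From the demand curve, Q* = 1073.2 - 3(89) = 806.2.
After the shift, demand is Qd = 1262.2 - 3r.
The new intersection has 990 = 9r, i.e. r = 110, Q = 932.2.
Δr = 110 - 89 = 21.

Δr = 21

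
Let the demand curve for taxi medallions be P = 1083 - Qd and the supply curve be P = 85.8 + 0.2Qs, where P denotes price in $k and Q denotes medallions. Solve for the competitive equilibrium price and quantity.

Inverting to quantity form: Qd = 1083 - P and Qs = -429 + 5P.
Set Qd = Qs: 1083 - P = -429 + 5P, so 1512 = 6P and P* = 252.
From the demand curve, Q* = 1083 - 252 = 831.

P* = 252, Q* = 831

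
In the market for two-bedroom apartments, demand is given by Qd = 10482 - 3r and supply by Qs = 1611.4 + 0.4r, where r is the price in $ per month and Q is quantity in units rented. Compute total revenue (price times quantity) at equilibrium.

Equating demand and supply, 10482 - 3r = 1611.4 + 0.4r gives 3.4r = 8870.6, so r* = 2609.
Plugging r* into demand: Q* = 10482 - 3(2609) = 2655.
Total revenue = r* × Q* = 2609 × 2655 = 6926895.

Total revenue = 6926895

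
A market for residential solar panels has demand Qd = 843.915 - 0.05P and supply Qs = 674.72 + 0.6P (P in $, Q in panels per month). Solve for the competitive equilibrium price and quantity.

P* = 260.3, Q* = 830.9

Set Qd = Qs: 843.915 - 0.05P = 674.72 + 0.6P, so 169.195 = 0.65P and P* = 260.3.
Substitute back: Q* = 843.915 - 0.05(260.3) = 830.9.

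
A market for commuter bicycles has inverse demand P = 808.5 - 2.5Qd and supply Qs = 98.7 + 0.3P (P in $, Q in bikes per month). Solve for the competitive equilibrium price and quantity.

P* = 321, Q* = 195

Rewriting in direct form: Qd = 323.4 - 0.4P.
Equating demand and supply, 323.4 - 0.4P = 98.7 + 0.3P gives 0.7P = 224.7, so P* = 321.
Plugging P* into demand: Q* = 323.4 - 0.4(321) = 195.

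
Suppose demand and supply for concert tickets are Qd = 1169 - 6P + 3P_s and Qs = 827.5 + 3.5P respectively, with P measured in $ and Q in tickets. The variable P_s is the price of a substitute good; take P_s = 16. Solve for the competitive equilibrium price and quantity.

P* = 41, Q* = 971

With P_s = 16, demand is Qd = 1217 - 6P.
Set Qd = Qs: 1217 - 6P = 827.5 + 3.5P, so 389.5 = 9.5P and P* = 41.
Plugging P* into demand: Q* = 1217 - 6(41) = 971.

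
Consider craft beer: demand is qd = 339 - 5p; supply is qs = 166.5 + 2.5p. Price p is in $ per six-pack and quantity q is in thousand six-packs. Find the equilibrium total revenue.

The market clears where 339 - 5p = 166.5 + 2.5p. Rearranging, 7.5p = 172.5, hence p* = 23.
Substitute back: q* = 339 - 5(23) = 224.
Total revenue = p* × q* = 23 × 224 = 5152.

Total revenue = 5152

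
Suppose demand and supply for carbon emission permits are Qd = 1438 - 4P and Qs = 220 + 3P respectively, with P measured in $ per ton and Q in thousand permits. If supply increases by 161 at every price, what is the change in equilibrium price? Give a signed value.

At equilibrium Qd = Qs, so 1438 - 4P = 220 + 3P; collecting terms, 1218 = 7P and P* = 174.
Substitute back: Q* = 1438 - 4(174) = 742.
After the shift, supply is Qs = 381 + 3P.
Re-solving, 7P = 1057 gives P = 151 and Q = 834.
ΔP = 151 - 174 = -23.

ΔP = -23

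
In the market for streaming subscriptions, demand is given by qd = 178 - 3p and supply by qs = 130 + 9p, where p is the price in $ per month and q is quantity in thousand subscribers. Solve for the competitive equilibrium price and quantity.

Set qd = qs: 178 - 3p = 130 + 9p, so 48 = 12p and p* = 4.
Plugging p* into demand: q* = 178 - 3(4) = 166.

p* = 4, q* = 166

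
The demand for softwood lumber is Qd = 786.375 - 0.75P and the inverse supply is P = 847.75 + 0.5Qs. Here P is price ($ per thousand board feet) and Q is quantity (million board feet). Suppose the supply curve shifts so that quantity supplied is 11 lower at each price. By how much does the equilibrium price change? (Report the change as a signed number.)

ΔP = 4

Rewriting in direct form: Qs = -1695.5 + 2P.
Set Qd = Qs: 786.375 - 0.75P = -1695.5 + 2P, so 2481.875 = 2.75P and P* = 902.5.
Substitute back: Q* = 786.375 - 0.75(902.5) = 109.5.
After the shift, supply is Qs = -1706.5 + 2P.
The new intersection has 2492.875 = 2.75P, i.e. P = 906.5, Q = 106.5.
ΔP = 906.5 - 902.5 = 4.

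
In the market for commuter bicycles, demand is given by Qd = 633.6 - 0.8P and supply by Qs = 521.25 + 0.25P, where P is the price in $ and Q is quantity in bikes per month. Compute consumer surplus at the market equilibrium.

At equilibrium Qd = Qs, so 633.6 - 0.8P = 521.25 + 0.25P; collecting terms, 112.35 = 1.05P and P* = 107.
Then Q* = 633.6 - 0.8(107) = 548.
Demand choke price (Qd = 0): P = 633.6/0.8 = 792. Consumer surplus = ½ × (792 - 107) × 548 = 187690.

Consumer surplus = 187690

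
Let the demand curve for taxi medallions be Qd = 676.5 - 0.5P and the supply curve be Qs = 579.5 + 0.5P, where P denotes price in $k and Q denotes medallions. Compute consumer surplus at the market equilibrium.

Consumer surplus = 394384

Equating demand and supply, 676.5 - 0.5P = 579.5 + 0.5P gives P = 97, so P* = 97.
Substitute back: Q* = 676.5 - 0.5(97) = 628.
Demand choke price (Qd = 0): P = 676.5/0.5 = 1353. Consumer surplus = ½ × (1353 - 97) × 628 = 394384.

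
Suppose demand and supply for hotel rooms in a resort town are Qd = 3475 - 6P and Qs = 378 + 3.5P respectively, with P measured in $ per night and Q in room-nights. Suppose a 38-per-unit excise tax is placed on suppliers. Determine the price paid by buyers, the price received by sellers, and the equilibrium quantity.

P_b = 340, P_s = 302, Q = 1435

With a tax of 38 on suppliers, they supply based on the net price P_s = P_b - 38, so Qs = 245 + 3.5P_b.
Set Qd = Qs: 3475 - 6P_b = 245 + 3.5P_b, so 3230 = 9.5P_b and P_b = 340.
So P_s = 302 and the quantity traded is Q = 3475 - 6(340) = 1435.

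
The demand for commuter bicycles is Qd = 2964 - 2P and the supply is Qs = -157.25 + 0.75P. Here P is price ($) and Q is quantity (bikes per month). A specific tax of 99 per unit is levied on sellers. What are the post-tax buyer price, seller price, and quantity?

P_b = 1162, P_s = 1063, Q = 640

The tax drives a wedge P_b - P_s = 99. Substituting P_s = P_b - 99 into supply: Qs = -231.5 + 0.75P_b.
Set Qd = Qs: 2964 - 2P_b = -231.5 + 0.75P_b, so 3195.5 = 2.75P_b and P_b = 1162.
Then P_s = 1162 - 99 = 1063 and Q = 2964 - 2(1162) = 640.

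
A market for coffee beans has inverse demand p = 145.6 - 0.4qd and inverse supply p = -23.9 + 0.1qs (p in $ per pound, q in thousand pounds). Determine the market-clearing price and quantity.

p* = 10, q* = 339

Inverting to quantity form: qd = 364 - 2.5p and qs = 239 + 10p.
At equilibrium qd = qs, so 364 - 2.5p = 239 + 10p; collecting terms, 125 = 12.5p and p* = 10.
Substitute back: q* = 364 - 2.5(10) = 339.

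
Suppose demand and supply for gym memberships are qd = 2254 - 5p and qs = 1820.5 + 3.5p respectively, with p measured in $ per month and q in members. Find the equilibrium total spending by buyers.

Equating demand and supply, 2254 - 5p = 1820.5 + 3.5p gives 8.5p = 433.5, so p* = 51.
Plugging p* into demand: q* = 2254 - 5(51) = 1999.
Total spending by buyers = p* × q* = 51 × 1999 = 101949.

Total spending by buyers = 101949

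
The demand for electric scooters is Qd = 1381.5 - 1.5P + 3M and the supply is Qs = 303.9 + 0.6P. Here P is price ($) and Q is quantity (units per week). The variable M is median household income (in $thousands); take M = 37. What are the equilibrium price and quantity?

With M = 37, demand is Qd = 1492.5 - 1.5P.
Set Qd = Qs: 1492.5 - 1.5P = 303.9 + 0.6P, so 1188.6 = 2.1P and P* = 566.
Then Q* = 1492.5 - 1.5(566) = 643.5.

P* = 566, Q* = 643.5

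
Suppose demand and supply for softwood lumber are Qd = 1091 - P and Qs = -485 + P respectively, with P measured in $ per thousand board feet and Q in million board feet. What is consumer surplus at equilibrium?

Consumer surplus = 45904.5

The market clears where 1091 - P = -485 + P. Rearranging, 2P = 1576, hence P* = 788.
From the demand curve, Q* = 1091 - 788 = 303.
Demand choke price (Qd = 0): P = 1091. Consumer surplus = ½ × (1091 - 788) × 303 = 45904.5.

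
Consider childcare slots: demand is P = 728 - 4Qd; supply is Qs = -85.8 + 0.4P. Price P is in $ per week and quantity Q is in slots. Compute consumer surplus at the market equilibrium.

Consumer surplus = 12482

In direct form, Qd = 182 - 0.25P.
At equilibrium Qd = Qs, so 182 - 0.25P = -85.8 + 0.4P; collecting terms, 267.8 = 0.65P and P* = 412.
Plugging P* into demand: Q* = 182 - 0.25(412) = 79.
Demand choke price (Qd = 0): P = 182/0.25 = 728. Consumer surplus = ½ × (728 - 412) × 79 = 12482.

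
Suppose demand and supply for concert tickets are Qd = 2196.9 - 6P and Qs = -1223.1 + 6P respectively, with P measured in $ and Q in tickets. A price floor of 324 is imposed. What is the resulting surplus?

At P = 324: Qd = 252.9 and Qs = 720.9.
Surplus = Qs - Qd = 720.9 - 252.9 = 468.

Surplus = 468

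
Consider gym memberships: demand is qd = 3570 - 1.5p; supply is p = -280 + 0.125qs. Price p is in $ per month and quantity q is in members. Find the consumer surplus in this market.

Consumer surplus = 3763200

Inverting to quantity form: qs = 2240 + 8p.
At equilibrium qd = qs, so 3570 - 1.5p = 2240 + 8p; collecting terms, 1330 = 9.5p and p* = 140.
Substitute back: q* = 3570 - 1.5(140) = 3360.
Demand choke price (qd = 0): p = 3570/1.5 = 2380. Consumer surplus = ½ × (2380 - 140) × 3360 = 3763200.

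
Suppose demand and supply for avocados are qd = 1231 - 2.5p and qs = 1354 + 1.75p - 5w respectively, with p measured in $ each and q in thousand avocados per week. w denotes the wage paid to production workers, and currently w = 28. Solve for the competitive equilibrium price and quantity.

With w = 28, supply is qs = 1214 + 1.75p.
At equilibrium qd = qs, so 1231 - 2.5p = 1214 + 1.75p; collecting terms, 17 = 4.25p and p* = 4.
Substitute back: q* = 1231 - 2.5(4) = 1221.

p* = 4, q* = 1221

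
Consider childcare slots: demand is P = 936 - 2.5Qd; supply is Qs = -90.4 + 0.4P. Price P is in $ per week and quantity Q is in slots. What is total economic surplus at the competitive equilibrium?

Inverting to quantity form: Qd = 374.4 - 0.4P.
Set Qd = Qs: 374.4 - 0.4P = -90.4 + 0.4P, so 464.8 = 0.8P and P* = 581.
Plugging P* into demand: Q* = 374.4 - 0.4(581) = 142.
Demand choke price = 936; supply choke price = 226. CS = ½(936 - 581)(142) = 25205; PS = ½(581 - 226)(142) = 25205. Total surplus = 50410.

Total surplus = 50410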